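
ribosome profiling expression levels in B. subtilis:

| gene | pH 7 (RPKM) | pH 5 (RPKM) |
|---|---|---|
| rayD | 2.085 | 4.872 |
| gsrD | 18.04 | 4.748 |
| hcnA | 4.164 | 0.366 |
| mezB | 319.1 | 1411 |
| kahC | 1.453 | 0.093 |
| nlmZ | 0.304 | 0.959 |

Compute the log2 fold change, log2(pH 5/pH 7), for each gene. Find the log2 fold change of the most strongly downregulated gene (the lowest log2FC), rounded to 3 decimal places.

log2(4.872/2.085) = 1.224  (rayD)
log2(4.748/18.04) = -1.926  (gsrD)
log2(0.366/4.164) = -3.508  (hcnA)
log2(1411/319.1) = 2.145  (mezB)
log2(0.093/1.453) = -3.966  (kahC)
log2(0.959/0.304) = 1.657  (nlmZ)
kahC is most strongly downregulated.

-3.966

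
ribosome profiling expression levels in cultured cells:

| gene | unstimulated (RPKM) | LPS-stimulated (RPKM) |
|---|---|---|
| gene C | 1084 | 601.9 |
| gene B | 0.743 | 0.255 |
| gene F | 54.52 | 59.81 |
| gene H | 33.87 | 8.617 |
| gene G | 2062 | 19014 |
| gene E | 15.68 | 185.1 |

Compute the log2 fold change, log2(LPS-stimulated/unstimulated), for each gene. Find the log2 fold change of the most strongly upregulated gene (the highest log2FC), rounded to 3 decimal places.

log2(601.9/1084) = -0.849  (gene C)
log2(0.255/0.743) = -1.543  (gene B)
log2(59.81/54.52) = 0.134  (gene F)
log2(8.617/33.87) = -1.975  (gene H)
log2(19014/2062) = 3.205  (gene G)
log2(185.1/15.68) = 3.561  (gene E)
gene E is most strongly upregulated.

3.561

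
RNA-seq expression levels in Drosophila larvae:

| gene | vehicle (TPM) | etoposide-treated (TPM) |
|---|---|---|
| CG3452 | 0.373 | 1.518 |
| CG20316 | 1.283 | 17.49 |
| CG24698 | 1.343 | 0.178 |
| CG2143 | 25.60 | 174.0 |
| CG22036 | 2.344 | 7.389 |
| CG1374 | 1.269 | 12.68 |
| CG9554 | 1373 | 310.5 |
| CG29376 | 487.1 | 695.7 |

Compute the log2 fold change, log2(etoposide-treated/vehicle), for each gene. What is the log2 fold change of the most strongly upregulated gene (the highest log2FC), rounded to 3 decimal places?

log2(1.518/0.373) = 2.025  (CG3452)
log2(17.49/1.283) = 3.769  (CG20316)
log2(0.178/1.343) = -2.916  (CG24698)
log2(174.0/25.60) = 2.765  (CG2143)
log2(7.389/2.344) = 1.656  (CG22036)
log2(12.68/1.269) = 3.321  (CG1374)
log2(310.5/1373) = -2.145  (CG9554)
log2(695.7/487.1) = 0.514  (CG29376)
CG20316 is most strongly upregulated.

3.769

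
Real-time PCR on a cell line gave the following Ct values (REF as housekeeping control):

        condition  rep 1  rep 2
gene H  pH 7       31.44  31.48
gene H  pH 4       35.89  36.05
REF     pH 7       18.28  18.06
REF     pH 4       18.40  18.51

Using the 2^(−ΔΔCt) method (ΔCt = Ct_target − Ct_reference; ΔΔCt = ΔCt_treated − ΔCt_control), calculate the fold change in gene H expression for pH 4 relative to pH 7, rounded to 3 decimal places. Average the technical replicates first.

0.053

Mean Ct: gene H pH 7 31.460; gene H pH 4 35.970; REF pH 7 18.170; REF pH 4 18.455
ΔCt(pH 7) = 31.460 − 18.170 = 13.290
ΔCt(pH 4) = 35.970 − 18.455 = 17.515
ΔΔCt = 17.515 − 13.290 = 4.225
Fold change = 2^(−4.225) = 0.0535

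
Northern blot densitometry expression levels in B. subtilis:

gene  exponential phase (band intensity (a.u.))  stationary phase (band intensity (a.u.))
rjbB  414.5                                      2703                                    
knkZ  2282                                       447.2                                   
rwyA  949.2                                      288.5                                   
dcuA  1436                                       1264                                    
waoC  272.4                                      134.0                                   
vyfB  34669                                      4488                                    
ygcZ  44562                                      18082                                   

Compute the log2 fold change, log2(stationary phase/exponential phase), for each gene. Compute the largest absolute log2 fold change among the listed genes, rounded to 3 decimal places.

log2(2703/414.5) = 2.705  (rjbB)
log2(447.2/2282) = -2.351  (knkZ)
log2(288.5/949.2) = -1.718  (rwyA)
log2(1264/1436) = -0.184  (dcuA)
log2(134.0/272.4) = -1.023  (waoC)
log2(4488/34669) = -2.950  (vyfB)
log2(18082/44562) = -1.301  (ygcZ)
The largest magnitude belongs to vyfB.

2.950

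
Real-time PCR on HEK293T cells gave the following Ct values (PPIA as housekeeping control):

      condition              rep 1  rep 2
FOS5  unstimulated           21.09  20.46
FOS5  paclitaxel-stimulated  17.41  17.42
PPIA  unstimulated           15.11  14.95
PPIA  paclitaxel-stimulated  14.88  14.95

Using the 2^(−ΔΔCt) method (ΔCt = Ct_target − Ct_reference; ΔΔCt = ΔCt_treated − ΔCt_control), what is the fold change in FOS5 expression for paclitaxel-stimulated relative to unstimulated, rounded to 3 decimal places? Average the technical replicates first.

9.481

Mean Ct: FOS5 unstimulated 20.775; FOS5 paclitaxel-stimulated 17.415; PPIA unstimulated 15.030; PPIA paclitaxel-stimulated 14.915
ΔCt(unstimulated) = 20.775 − 15.030 = 5.745
ΔCt(paclitaxel-stimulated) = 17.415 − 14.915 = 2.500
ΔΔCt = 2.500 − 5.745 = -3.245
Fold change = 2^(−(-3.245)) = 2^3.245 = 9.4807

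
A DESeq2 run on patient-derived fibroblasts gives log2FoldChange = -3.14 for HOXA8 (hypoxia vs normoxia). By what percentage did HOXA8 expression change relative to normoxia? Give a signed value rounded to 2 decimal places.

-88.66%

Fold change = 2^(-3.14) = 0.1134
Percent change = (FC − 1) × 100% = (0.1134 − 1) × 100 = -88.66%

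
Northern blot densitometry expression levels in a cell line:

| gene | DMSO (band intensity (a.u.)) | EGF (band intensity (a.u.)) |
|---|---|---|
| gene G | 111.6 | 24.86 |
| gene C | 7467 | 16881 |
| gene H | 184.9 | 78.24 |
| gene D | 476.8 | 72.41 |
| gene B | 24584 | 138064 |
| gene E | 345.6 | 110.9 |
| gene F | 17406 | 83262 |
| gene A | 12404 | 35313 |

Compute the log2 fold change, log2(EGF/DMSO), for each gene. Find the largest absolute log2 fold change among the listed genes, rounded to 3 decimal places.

log2(24.86/111.6) = -2.166  (gene G)
log2(16881/7467) = 1.177  (gene C)
log2(78.24/184.9) = -1.241  (gene H)
log2(72.41/476.8) = -2.719  (gene D)
log2(138064/24584) = 2.490  (gene B)
log2(110.9/345.6) = -1.640  (gene E)
log2(83262/17406) = 2.258  (gene F)
log2(35313/12404) = 1.509  (gene A)
The largest magnitude belongs to gene D.

2.719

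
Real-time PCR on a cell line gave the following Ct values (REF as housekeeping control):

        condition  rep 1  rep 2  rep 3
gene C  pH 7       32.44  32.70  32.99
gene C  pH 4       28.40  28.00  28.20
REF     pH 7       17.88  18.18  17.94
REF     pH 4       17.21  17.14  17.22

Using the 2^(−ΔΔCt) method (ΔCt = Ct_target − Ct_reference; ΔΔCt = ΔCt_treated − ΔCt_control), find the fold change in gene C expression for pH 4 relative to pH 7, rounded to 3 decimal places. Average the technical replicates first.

12.996

Mean Ct: gene C pH 7 32.710; gene C pH 4 28.200; REF pH 7 18.000; REF pH 4 17.190
ΔCt(pH 7) = 32.710 − 18.000 = 14.710
ΔCt(pH 4) = 28.200 − 17.190 = 11.010
ΔΔCt = 11.010 − 14.710 = -3.700
Fold change = 2^(−(-3.700)) = 2^3.700 = 12.9960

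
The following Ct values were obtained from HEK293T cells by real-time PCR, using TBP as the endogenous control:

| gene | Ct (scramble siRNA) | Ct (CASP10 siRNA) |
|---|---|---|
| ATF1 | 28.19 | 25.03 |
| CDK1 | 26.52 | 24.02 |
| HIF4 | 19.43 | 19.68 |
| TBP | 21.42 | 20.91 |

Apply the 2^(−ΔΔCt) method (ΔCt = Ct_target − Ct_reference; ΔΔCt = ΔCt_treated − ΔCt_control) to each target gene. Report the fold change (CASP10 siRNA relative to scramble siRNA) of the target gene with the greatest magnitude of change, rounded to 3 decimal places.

ATF1: ΔΔCt = (25.03−20.91) − (28.19−21.42) = 4.12 − 6.77 = -2.65; fold change = 2^2.65 = 6.277
CDK1: ΔΔCt = (24.02−20.91) − (26.52−21.42) = 3.11 − 5.10 = -1.99; fold change = 2^1.99 = 3.972
HIF4: ΔΔCt = (19.68−20.91) − (19.43−21.42) = -1.23 − (-1.99) = 0.76; fold change = 2^-0.76 = 0.590
ATF1 has the largest |ΔΔCt| = 2.65.

6.277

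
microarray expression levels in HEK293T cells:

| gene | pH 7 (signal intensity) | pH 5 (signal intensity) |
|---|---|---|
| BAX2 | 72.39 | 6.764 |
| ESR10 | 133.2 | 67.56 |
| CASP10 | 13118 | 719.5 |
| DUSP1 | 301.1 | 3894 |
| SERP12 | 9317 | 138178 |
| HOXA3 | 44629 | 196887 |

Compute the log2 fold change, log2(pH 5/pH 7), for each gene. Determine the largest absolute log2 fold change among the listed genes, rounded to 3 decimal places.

4.188

log2(6.764/72.39) = -3.420  (BAX2)
log2(67.56/133.2) = -0.979  (ESR10)
log2(719.5/13118) = -4.188  (CASP10)
log2(3894/301.1) = 3.693  (DUSP1)
log2(138178/9317) = 3.891  (SERP12)
log2(196887/44629) = 2.141  (HOXA3)
The largest magnitude belongs to CASP10.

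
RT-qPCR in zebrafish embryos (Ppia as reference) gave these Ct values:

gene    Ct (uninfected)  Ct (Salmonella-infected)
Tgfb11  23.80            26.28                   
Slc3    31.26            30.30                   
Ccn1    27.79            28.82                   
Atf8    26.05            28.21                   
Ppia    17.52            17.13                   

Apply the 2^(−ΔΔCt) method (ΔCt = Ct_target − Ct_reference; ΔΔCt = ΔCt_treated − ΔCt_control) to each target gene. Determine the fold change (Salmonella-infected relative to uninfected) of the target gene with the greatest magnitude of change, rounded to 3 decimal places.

Tgfb11: ΔΔCt = (26.28−17.13) − (23.80−17.52) = 9.15 − 6.28 = 2.87; fold change = 2^-2.87 = 0.137
Slc3: ΔΔCt = (30.30−17.13) − (31.26−17.52) = 13.17 − 13.74 = -0.57; fold change = 2^0.57 = 1.485
Ccn1: ΔΔCt = (28.82−17.13) − (27.79−17.52) = 11.69 − 10.27 = 1.42; fold change = 2^-1.42 = 0.374
Atf8: ΔΔCt = (28.21−17.13) − (26.05−17.52) = 11.08 − 8.53 = 2.55; fold change = 2^-2.55 = 0.171
Tgfb11 has the largest |ΔΔCt| = 2.87.

0.137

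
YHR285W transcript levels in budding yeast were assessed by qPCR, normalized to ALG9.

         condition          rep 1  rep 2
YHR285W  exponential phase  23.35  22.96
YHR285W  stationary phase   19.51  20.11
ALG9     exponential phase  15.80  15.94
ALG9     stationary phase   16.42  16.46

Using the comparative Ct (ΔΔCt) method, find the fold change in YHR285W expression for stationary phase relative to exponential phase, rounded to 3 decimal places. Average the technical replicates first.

Mean Ct: YHR285W exponential phase 23.155; YHR285W stationary phase 19.810; ALG9 exponential phase 15.870; ALG9 stationary phase 16.440
ΔCt(exponential phase) = 23.155 − 15.870 = 7.285
ΔCt(stationary phase) = 19.810 − 16.440 = 3.370
ΔΔCt = 3.370 − 7.285 = -3.915
Fold change = 2^(−(-3.915)) = 2^3.915 = 15.0846

15.085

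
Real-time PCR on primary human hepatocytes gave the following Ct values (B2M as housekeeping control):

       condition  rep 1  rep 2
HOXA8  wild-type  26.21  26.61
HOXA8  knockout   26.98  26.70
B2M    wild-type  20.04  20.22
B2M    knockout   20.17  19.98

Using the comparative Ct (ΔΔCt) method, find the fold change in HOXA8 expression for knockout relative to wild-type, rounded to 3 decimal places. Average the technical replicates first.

Mean Ct: HOXA8 wild-type 26.410; HOXA8 knockout 26.840; B2M wild-type 20.130; B2M knockout 20.075
ΔCt(wild-type) = 26.410 − 20.130 = 6.280
ΔCt(knockout) = 26.840 − 20.075 = 6.765
ΔΔCt = 6.765 − 6.280 = 0.485
Fold change = 2^(−0.485) = 0.7145

0.714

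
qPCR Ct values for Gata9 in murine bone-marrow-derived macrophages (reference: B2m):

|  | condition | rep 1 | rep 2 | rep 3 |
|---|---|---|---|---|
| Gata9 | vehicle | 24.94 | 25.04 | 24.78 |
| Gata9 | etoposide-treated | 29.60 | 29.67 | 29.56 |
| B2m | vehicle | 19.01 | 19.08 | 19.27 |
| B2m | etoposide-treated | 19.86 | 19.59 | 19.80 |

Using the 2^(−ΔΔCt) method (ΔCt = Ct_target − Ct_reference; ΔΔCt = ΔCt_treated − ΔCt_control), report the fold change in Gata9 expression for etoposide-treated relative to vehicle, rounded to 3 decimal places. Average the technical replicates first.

0.060

Mean Ct: Gata9 vehicle 24.920; Gata9 etoposide-treated 29.610; B2m vehicle 19.120; B2m etoposide-treated 19.750
ΔCt(vehicle) = 24.920 − 19.120 = 5.800
ΔCt(etoposide-treated) = 29.610 − 19.750 = 9.860
ΔΔCt = 9.860 − 5.800 = 4.060
Fold change = 2^(−4.060) = 0.0600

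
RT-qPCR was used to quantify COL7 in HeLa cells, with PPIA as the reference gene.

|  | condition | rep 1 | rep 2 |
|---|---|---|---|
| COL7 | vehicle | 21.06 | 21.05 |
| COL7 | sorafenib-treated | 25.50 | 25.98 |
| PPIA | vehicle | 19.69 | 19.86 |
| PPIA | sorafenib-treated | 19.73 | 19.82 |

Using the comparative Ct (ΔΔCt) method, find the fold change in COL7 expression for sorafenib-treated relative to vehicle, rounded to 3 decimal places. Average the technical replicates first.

0.039

Mean Ct: COL7 vehicle 21.055; COL7 sorafenib-treated 25.740; PPIA vehicle 19.775; PPIA sorafenib-treated 19.775
ΔCt(vehicle) = 21.055 − 19.775 = 1.280
ΔCt(sorafenib-treated) = 25.740 − 19.775 = 5.965
ΔΔCt = 5.965 − 1.280 = 4.685
Fold change = 2^(−4.685) = 0.0389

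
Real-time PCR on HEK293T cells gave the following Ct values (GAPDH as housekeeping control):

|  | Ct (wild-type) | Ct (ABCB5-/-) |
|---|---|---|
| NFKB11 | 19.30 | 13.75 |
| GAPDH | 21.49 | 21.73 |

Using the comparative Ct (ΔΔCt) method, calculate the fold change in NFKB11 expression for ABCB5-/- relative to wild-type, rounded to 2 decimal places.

55.33

ΔCt(wild-type) = 19.300 − 21.490 = -2.190
ΔCt(ABCB5-/-) = 13.750 − 21.730 = -7.980
ΔΔCt = -7.980 − (-2.190) = -5.790
Fold change = 2^(−(-5.790)) = 2^5.790 = 55.330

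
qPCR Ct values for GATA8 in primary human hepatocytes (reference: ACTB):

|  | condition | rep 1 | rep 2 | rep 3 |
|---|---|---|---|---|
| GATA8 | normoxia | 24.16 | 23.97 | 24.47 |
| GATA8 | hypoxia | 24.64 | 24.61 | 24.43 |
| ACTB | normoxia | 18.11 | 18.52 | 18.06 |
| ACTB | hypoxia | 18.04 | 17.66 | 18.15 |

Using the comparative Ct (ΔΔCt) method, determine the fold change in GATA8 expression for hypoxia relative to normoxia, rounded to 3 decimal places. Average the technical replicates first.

0.642

Mean Ct: GATA8 normoxia 24.200; GATA8 hypoxia 24.560; ACTB normoxia 18.230; ACTB hypoxia 17.950
ΔCt(normoxia) = 24.200 − 18.230 = 5.970
ΔCt(hypoxia) = 24.560 − 17.950 = 6.610
ΔΔCt = 6.610 − 5.970 = 0.640
Fold change = 2^(−0.640) = 0.6417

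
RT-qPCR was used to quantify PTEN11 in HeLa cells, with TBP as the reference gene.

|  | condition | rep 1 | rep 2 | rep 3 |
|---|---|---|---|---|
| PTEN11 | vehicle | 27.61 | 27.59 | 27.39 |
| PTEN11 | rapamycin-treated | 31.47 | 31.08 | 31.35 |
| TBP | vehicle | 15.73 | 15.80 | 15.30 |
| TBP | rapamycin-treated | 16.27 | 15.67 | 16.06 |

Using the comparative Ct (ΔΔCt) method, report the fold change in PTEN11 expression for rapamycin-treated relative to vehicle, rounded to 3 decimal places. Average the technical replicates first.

0.096

Mean Ct: PTEN11 vehicle 27.530; PTEN11 rapamycin-treated 31.300; TBP vehicle 15.610; TBP rapamycin-treated 16.000
ΔCt(vehicle) = 27.530 − 15.610 = 11.920
ΔCt(rapamycin-treated) = 31.300 − 16.000 = 15.300
ΔΔCt = 15.300 − 11.920 = 3.380
Fold change = 2^(−3.380) = 0.0961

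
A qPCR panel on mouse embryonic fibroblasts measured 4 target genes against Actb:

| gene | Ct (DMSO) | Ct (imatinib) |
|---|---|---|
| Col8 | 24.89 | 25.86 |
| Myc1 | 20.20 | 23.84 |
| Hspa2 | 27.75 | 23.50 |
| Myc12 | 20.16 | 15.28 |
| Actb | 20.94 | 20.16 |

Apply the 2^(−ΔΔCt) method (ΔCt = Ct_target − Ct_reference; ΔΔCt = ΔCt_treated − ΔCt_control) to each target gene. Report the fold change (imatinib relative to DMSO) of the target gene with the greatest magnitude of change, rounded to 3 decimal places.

0.047

Col8: ΔΔCt = (25.86−20.16) − (24.89−20.94) = 5.70 − 3.95 = 1.75; fold change = 2^-1.75 = 0.297
Myc1: ΔΔCt = (23.84−20.16) − (20.20−20.94) = 3.68 − (-0.74) = 4.42; fold change = 2^-4.42 = 0.047
Hspa2: ΔΔCt = (23.50−20.16) − (27.75−20.94) = 3.34 − 6.81 = -3.47; fold change = 2^3.47 = 11.081
Myc12: ΔΔCt = (15.28−20.16) − (20.16−20.94) = -4.88 − (-0.78) = -4.10; fold change = 2^4.10 = 17.148
Myc1 has the largest |ΔΔCt| = 4.42.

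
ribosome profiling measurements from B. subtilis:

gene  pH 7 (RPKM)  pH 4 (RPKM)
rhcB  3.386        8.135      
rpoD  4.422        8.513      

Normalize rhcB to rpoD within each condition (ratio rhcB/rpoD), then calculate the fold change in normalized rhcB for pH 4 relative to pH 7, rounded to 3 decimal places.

rhcB/rpoD (pH 7) = 3.386 / 4.422 = 0.76572
rhcB/rpoD (pH 4) = 8.135 / 8.513 = 0.9556
Fold change = 0.9556 / 0.76572 = 1.2480

1.248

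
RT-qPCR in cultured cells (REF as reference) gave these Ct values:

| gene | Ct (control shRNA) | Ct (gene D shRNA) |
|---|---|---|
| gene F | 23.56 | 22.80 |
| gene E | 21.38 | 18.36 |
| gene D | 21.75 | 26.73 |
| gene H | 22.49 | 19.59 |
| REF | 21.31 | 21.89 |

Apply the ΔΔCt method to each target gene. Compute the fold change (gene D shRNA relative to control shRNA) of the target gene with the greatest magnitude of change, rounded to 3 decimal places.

0.047

gene F: ΔΔCt = (22.80−21.89) − (23.56−21.31) = 0.91 − 2.25 = -1.34; fold change = 2^1.34 = 2.532
gene E: ΔΔCt = (18.36−21.89) − (21.38−21.31) = -3.53 − 0.07 = -3.60; fold change = 2^3.60 = 12.126
gene D: ΔΔCt = (26.73−21.89) − (21.75−21.31) = 4.84 − 0.44 = 4.40; fold change = 2^-4.40 = 0.047
gene H: ΔΔCt = (19.59−21.89) − (22.49−21.31) = -2.30 − 1.18 = -3.48; fold change = 2^3.48 = 11.158
gene D has the largest |ΔΔCt| = 4.40.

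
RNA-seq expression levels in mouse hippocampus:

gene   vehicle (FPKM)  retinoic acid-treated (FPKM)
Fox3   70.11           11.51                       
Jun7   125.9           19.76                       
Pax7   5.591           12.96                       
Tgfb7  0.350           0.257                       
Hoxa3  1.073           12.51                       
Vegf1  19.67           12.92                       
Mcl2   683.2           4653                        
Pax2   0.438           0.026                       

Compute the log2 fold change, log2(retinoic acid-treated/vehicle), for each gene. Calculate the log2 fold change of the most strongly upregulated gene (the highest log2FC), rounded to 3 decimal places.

log2(11.51/70.11) = -2.607  (Fox3)
log2(19.76/125.9) = -2.672  (Jun7)
log2(12.96/5.591) = 1.213  (Pax7)
log2(0.257/0.350) = -0.446  (Tgfb7)
log2(12.51/1.073) = 3.543  (Hoxa3)
log2(12.92/19.67) = -0.606  (Vegf1)
log2(4653/683.2) = 2.768  (Mcl2)
log2(0.026/0.438) = -4.074  (Pax2)
Hoxa3 is most strongly upregulated.

3.543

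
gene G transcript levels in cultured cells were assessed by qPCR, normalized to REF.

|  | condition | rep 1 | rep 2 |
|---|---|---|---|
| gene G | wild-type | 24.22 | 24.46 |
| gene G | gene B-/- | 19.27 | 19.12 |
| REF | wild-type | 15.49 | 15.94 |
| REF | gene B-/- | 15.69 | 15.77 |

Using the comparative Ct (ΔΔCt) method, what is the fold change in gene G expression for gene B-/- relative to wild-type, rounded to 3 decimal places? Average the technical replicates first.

Mean Ct: gene G wild-type 24.340; gene G gene B-/- 19.195; REF wild-type 15.715; REF gene B-/- 15.730
ΔCt(wild-type) = 24.340 − 15.715 = 8.625
ΔCt(gene B-/-) = 19.195 − 15.730 = 3.465
ΔΔCt = 3.465 − 8.625 = -5.160
Fold change = 2^(−(-5.160)) = 2^5.160 = 35.7532

35.753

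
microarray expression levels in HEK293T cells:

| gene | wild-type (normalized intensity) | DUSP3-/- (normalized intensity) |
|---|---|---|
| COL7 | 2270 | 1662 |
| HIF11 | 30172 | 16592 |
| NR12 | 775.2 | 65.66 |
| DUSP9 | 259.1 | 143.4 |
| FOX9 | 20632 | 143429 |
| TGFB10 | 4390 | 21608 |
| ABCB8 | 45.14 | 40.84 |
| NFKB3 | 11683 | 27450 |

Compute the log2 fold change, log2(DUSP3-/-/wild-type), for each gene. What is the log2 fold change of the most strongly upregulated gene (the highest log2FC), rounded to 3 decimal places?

2.797

log2(1662/2270) = -0.450  (COL7)
log2(16592/30172) = -0.863  (HIF11)
log2(65.66/775.2) = -3.561  (NR12)
log2(143.4/259.1) = -0.853  (DUSP9)
log2(143429/20632) = 2.797  (FOX9)
log2(21608/4390) = 2.299  (TGFB10)
log2(40.84/45.14) = -0.144  (ABCB8)
log2(27450/11683) = 1.232  (NFKB3)
FOX9 is most strongly upregulated.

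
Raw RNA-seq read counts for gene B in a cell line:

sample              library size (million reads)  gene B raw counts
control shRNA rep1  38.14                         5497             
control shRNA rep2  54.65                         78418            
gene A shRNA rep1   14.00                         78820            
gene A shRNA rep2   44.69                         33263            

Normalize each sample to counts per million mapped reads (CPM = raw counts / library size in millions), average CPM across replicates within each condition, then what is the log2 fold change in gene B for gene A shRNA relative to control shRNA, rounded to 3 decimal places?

CPM(control shRNA rep1) = 5497 / 38.14 = 144.1269
CPM(control shRNA rep2) = 78418 / 54.65 = 1434.9131
CPM(gene A shRNA rep1) = 78820 / 14.00 = 5630.0000
CPM(gene A shRNA rep2) = 33263 / 44.69 = 744.3052
mean CPM(control shRNA) = 789.5200; mean CPM(gene A shRNA) = 3187.1526
Fold change = 3187.1526 / 789.5200 = 4.03682
log2(4.03682) = 2.0132

2.013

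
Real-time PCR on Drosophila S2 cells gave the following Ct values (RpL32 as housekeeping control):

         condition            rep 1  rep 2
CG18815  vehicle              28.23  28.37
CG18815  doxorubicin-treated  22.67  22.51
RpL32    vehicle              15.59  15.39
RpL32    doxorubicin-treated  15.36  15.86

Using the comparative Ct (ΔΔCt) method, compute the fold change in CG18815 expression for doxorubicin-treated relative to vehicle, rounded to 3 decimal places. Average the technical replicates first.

Mean Ct: CG18815 vehicle 28.300; CG18815 doxorubicin-treated 22.590; RpL32 vehicle 15.490; RpL32 doxorubicin-treated 15.610
ΔCt(vehicle) = 28.300 − 15.490 = 12.810
ΔCt(doxorubicin-treated) = 22.590 − 15.610 = 6.980
ΔΔCt = 6.980 − 12.810 = -5.830
Fold change = 2^(−(-5.830)) = 2^5.830 = 56.8859

56.886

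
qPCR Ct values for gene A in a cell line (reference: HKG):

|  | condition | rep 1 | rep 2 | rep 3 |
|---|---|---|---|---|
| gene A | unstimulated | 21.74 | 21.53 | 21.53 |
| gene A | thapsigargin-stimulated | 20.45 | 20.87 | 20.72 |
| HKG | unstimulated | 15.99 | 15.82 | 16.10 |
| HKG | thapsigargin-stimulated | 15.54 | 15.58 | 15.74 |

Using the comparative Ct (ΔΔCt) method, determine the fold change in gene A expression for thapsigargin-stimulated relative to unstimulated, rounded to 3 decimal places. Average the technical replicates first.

Mean Ct: gene A unstimulated 21.600; gene A thapsigargin-stimulated 20.680; HKG unstimulated 15.970; HKG thapsigargin-stimulated 15.620
ΔCt(unstimulated) = 21.600 − 15.970 = 5.630
ΔCt(thapsigargin-stimulated) = 20.680 − 15.620 = 5.060
ΔΔCt = 5.060 − 5.630 = -0.570
Fold change = 2^(−(-0.570)) = 2^0.570 = 1.4845

1.485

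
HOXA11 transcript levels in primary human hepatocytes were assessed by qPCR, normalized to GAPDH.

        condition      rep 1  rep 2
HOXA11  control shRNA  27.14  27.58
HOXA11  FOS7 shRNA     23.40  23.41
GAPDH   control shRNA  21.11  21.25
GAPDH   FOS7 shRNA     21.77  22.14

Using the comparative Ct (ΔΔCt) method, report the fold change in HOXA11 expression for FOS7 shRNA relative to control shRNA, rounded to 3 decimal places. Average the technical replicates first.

26.538

Mean Ct: HOXA11 control shRNA 27.360; HOXA11 FOS7 shRNA 23.405; GAPDH control shRNA 21.180; GAPDH FOS7 shRNA 21.955
ΔCt(control shRNA) = 27.360 − 21.180 = 6.180
ΔCt(FOS7 shRNA) = 23.405 − 21.955 = 1.450
ΔΔCt = 1.450 − 6.180 = -4.730
Fold change = 2^(−(-4.730)) = 2^4.730 = 26.5382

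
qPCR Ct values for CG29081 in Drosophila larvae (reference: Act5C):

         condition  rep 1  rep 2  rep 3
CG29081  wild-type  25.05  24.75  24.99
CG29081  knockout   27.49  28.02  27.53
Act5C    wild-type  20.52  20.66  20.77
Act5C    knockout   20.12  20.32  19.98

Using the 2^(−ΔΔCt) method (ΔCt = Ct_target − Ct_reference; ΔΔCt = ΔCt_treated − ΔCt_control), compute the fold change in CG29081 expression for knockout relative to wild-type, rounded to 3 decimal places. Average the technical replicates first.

Mean Ct: CG29081 wild-type 24.930; CG29081 knockout 27.680; Act5C wild-type 20.650; Act5C knockout 20.140
ΔCt(wild-type) = 24.930 − 20.650 = 4.280
ΔCt(knockout) = 27.680 − 20.140 = 7.540
ΔΔCt = 7.540 − 4.280 = 3.260
Fold change = 2^(−3.260) = 0.1044

0.104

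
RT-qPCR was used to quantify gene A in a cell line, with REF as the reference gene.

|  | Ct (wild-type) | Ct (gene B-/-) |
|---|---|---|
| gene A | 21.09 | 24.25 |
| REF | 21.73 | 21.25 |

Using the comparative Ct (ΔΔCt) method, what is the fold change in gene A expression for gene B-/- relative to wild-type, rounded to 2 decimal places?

0.08

ΔCt(wild-type) = 21.090 − 21.730 = -0.640
ΔCt(gene B-/-) = 24.250 − 21.250 = 3.000
ΔΔCt = 3.000 − (-0.640) = 3.640
Fold change = 2^(−3.640) = 0.080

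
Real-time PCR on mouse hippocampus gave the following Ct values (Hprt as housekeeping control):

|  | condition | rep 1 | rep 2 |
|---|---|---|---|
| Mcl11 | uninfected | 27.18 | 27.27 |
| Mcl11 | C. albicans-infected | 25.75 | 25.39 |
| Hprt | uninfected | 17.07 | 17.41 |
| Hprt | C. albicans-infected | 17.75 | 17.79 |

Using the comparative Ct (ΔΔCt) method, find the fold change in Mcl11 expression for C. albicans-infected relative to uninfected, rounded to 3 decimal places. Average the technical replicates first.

Mean Ct: Mcl11 uninfected 27.225; Mcl11 C. albicans-infected 25.570; Hprt uninfected 17.240; Hprt C. albicans-infected 17.770
ΔCt(uninfected) = 27.225 − 17.240 = 9.985
ΔCt(C. albicans-infected) = 25.570 − 17.770 = 7.800
ΔΔCt = 7.800 − 9.985 = -2.185
Fold change = 2^(−(-2.185)) = 2^2.185 = 4.5473

4.547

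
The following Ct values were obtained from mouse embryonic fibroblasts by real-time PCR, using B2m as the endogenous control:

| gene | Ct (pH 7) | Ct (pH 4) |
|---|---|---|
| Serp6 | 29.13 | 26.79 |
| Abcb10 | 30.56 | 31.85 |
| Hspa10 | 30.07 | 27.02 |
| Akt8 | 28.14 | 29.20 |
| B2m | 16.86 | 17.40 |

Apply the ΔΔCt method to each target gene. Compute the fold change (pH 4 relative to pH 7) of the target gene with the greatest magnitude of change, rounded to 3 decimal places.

12.042

Serp6: ΔΔCt = (26.79−17.40) − (29.13−16.86) = 9.39 − 12.27 = -2.88; fold change = 2^2.88 = 7.362
Abcb10: ΔΔCt = (31.85−17.40) − (30.56−16.86) = 14.45 − 13.70 = 0.75; fold change = 2^-0.75 = 0.595
Hspa10: ΔΔCt = (27.02−17.40) − (30.07−16.86) = 9.62 − 13.21 = -3.59; fold change = 2^3.59 = 12.042
Akt8: ΔΔCt = (29.20−17.40) − (28.14−16.86) = 11.80 − 11.28 = 0.52; fold change = 2^-0.52 = 0.697
Hspa10 has the largest |ΔΔCt| = 3.59.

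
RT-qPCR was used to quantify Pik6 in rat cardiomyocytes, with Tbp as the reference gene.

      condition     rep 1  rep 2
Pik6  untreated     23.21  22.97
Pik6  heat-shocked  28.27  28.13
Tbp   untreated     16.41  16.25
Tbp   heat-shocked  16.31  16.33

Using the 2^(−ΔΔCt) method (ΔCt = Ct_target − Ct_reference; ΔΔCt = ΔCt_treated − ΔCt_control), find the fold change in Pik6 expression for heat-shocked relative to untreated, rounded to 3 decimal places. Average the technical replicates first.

Mean Ct: Pik6 untreated 23.090; Pik6 heat-shocked 28.200; Tbp untreated 16.330; Tbp heat-shocked 16.320
ΔCt(untreated) = 23.090 − 16.330 = 6.760
ΔCt(heat-shocked) = 28.200 − 16.320 = 11.880
ΔΔCt = 11.880 − 6.760 = 5.120
Fold change = 2^(−5.120) = 0.0288

0.029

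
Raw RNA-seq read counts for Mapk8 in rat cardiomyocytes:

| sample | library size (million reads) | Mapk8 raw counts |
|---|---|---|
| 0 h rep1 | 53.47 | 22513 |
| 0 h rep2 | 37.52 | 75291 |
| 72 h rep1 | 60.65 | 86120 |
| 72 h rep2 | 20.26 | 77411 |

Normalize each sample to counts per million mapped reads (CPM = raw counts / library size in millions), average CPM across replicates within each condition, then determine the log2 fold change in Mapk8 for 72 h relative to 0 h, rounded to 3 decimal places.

CPM(0 h rep1) = 22513 / 53.47 = 421.0398
CPM(0 h rep2) = 75291 / 37.52 = 2006.6898
CPM(72 h rep1) = 86120 / 60.65 = 1419.9505
CPM(72 h rep2) = 77411 / 20.26 = 3820.8786
mean CPM(0 h) = 1213.8648; mean CPM(72 h) = 2620.4146
Fold change = 2620.4146 / 1213.8648 = 2.15874
log2(2.15874) = 1.1102

1.110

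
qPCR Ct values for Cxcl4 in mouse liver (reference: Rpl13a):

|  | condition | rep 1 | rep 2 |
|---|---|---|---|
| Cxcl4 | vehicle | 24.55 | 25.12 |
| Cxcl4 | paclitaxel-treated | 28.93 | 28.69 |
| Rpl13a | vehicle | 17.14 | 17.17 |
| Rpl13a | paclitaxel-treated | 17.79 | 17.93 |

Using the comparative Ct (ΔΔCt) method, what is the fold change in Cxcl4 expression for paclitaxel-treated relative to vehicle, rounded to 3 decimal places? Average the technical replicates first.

0.104

Mean Ct: Cxcl4 vehicle 24.835; Cxcl4 paclitaxel-treated 28.810; Rpl13a vehicle 17.155; Rpl13a paclitaxel-treated 17.860
ΔCt(vehicle) = 24.835 − 17.155 = 7.680
ΔCt(paclitaxel-treated) = 28.810 − 17.860 = 10.950
ΔΔCt = 10.950 − 7.680 = 3.270
Fold change = 2^(−3.270) = 0.1037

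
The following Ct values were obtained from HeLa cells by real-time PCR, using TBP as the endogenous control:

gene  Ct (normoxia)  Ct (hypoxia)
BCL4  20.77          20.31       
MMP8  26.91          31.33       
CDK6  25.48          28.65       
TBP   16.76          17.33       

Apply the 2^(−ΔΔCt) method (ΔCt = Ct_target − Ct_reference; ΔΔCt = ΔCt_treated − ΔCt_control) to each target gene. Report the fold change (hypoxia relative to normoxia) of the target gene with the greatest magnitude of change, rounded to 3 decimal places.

BCL4: ΔΔCt = (20.31−17.33) − (20.77−16.76) = 2.98 − 4.01 = -1.03; fold change = 2^1.03 = 2.042
MMP8: ΔΔCt = (31.33−17.33) − (26.91−16.76) = 14.00 − 10.15 = 3.85; fold change = 2^-3.85 = 0.069
CDK6: ΔΔCt = (28.65−17.33) − (25.48−16.76) = 11.32 − 8.72 = 2.60; fold change = 2^-2.60 = 0.165
MMP8 has the largest |ΔΔCt| = 3.85.

0.069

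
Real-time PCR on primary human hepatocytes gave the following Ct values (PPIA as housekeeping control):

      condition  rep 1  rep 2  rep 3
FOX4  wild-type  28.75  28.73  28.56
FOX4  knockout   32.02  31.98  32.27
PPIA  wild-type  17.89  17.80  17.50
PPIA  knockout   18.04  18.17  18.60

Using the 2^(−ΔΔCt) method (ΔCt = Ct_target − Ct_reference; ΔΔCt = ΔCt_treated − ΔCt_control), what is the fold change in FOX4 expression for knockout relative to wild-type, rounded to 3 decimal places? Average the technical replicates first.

0.137

Mean Ct: FOX4 wild-type 28.680; FOX4 knockout 32.090; PPIA wild-type 17.730; PPIA knockout 18.270
ΔCt(wild-type) = 28.680 − 17.730 = 10.950
ΔCt(knockout) = 32.090 − 18.270 = 13.820
ΔΔCt = 13.820 − 10.950 = 2.870
Fold change = 2^(−2.870) = 0.1368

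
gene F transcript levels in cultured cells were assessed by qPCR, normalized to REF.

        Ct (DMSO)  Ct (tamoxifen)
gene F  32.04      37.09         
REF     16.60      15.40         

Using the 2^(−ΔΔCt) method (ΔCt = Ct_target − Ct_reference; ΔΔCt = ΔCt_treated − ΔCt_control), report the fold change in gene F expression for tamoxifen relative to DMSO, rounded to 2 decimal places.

ΔCt(DMSO) = 32.040 − 16.600 = 15.440
ΔCt(tamoxifen) = 37.090 − 15.400 = 21.690
ΔΔCt = 21.690 − 15.440 = 6.250
Fold change = 2^(−6.250) = 0.013

0.01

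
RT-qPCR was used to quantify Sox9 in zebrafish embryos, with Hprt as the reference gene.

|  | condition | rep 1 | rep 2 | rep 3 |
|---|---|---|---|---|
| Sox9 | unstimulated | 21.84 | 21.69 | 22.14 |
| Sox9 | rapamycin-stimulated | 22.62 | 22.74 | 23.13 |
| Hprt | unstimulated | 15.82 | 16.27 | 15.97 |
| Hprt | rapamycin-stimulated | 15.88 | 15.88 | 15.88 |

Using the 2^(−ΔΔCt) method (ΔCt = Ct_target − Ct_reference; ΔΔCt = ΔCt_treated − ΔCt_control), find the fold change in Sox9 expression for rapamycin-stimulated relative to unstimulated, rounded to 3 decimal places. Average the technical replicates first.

Mean Ct: Sox9 unstimulated 21.890; Sox9 rapamycin-stimulated 22.830; Hprt unstimulated 16.020; Hprt rapamycin-stimulated 15.880
ΔCt(unstimulated) = 21.890 − 16.020 = 5.870
ΔCt(rapamycin-stimulated) = 22.830 − 15.880 = 6.950
ΔΔCt = 6.950 − 5.870 = 1.080
Fold change = 2^(−1.080) = 0.4730

0.473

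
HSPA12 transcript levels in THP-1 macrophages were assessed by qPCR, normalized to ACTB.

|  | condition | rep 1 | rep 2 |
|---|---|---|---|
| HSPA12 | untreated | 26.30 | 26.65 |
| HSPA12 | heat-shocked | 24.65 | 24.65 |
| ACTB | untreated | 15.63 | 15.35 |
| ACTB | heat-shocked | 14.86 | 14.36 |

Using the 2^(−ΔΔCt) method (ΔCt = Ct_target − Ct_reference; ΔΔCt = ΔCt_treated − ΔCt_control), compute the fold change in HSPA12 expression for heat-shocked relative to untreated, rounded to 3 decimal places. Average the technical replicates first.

Mean Ct: HSPA12 untreated 26.475; HSPA12 heat-shocked 24.650; ACTB untreated 15.490; ACTB heat-shocked 14.610
ΔCt(untreated) = 26.475 − 15.490 = 10.985
ΔCt(heat-shocked) = 24.650 − 14.610 = 10.040
ΔΔCt = 10.040 − 10.985 = -0.945
Fold change = 2^(−(-0.945)) = 2^0.945 = 1.9252

1.925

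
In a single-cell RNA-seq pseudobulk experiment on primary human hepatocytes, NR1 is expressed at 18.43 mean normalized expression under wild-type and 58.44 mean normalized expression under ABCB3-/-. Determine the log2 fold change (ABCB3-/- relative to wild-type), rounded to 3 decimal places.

Fold change = 58.44 / 18.43 = 3.1709
log2(3.1709) = 1.6649

1.665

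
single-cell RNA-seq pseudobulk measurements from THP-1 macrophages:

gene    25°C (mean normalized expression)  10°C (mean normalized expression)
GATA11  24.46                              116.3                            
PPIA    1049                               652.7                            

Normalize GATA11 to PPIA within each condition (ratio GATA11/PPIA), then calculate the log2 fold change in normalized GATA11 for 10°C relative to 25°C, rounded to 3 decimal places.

2.934

GATA11/PPIA (25°C) = 24.46 / 1049 = 0.023317
GATA11/PPIA (10°C) = 116.3 / 652.7 = 0.17818
Fold change = 0.17818 / 0.023317 = 7.6416
log2(7.6416) = 2.9339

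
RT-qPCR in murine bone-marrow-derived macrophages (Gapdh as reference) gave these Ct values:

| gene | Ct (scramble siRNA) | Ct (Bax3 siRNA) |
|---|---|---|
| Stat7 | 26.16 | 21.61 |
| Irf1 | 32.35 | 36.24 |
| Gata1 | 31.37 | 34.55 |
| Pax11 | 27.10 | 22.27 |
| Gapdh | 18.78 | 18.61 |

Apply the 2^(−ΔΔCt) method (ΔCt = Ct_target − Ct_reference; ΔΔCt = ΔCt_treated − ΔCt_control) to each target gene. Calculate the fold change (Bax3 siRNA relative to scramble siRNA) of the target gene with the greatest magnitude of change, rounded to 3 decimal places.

25.281

Stat7: ΔΔCt = (21.61−18.61) − (26.16−18.78) = 3.00 − 7.38 = -4.38; fold change = 2^4.38 = 20.821
Irf1: ΔΔCt = (36.24−18.61) − (32.35−18.78) = 17.63 − 13.57 = 4.06; fold change = 2^-4.06 = 0.060
Gata1: ΔΔCt = (34.55−18.61) − (31.37−18.78) = 15.94 − 12.59 = 3.35; fold change = 2^-3.35 = 0.098
Pax11: ΔΔCt = (22.27−18.61) − (27.10−18.78) = 3.66 − 8.32 = -4.66; fold change = 2^4.66 = 25.281
Pax11 has the largest |ΔΔCt| = 4.66.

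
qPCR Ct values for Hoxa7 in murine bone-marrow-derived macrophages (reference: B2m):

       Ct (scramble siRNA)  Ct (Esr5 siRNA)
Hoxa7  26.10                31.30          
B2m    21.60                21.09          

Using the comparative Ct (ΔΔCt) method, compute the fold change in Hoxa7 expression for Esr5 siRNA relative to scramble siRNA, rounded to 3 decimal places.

0.019

ΔCt(scramble siRNA) = 26.100 − 21.600 = 4.500
ΔCt(Esr5 siRNA) = 31.300 − 21.090 = 10.210
ΔΔCt = 10.210 − 4.500 = 5.710
Fold change = 2^(−5.710) = 0.0191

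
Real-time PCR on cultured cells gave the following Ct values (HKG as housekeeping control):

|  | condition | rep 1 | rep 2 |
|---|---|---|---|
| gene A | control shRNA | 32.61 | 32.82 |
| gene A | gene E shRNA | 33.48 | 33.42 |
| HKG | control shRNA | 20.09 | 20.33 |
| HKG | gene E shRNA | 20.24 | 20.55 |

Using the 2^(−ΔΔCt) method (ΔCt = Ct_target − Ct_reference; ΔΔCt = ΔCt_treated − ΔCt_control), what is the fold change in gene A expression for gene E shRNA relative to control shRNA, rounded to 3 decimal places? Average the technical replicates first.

0.683

Mean Ct: gene A control shRNA 32.715; gene A gene E shRNA 33.450; HKG control shRNA 20.210; HKG gene E shRNA 20.395
ΔCt(control shRNA) = 32.715 − 20.210 = 12.505
ΔCt(gene E shRNA) = 33.450 − 20.395 = 13.055
ΔΔCt = 13.055 − 12.505 = 0.550
Fold change = 2^(−0.550) = 0.6830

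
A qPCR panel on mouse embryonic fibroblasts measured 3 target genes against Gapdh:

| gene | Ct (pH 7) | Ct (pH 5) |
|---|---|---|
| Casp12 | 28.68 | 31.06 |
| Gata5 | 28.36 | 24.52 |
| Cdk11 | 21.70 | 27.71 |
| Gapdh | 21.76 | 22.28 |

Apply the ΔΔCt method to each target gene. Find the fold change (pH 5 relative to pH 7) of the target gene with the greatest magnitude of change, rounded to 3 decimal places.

Casp12: ΔΔCt = (31.06−22.28) − (28.68−21.76) = 8.78 − 6.92 = 1.86; fold change = 2^-1.86 = 0.275
Gata5: ΔΔCt = (24.52−22.28) − (28.36−21.76) = 2.24 − 6.60 = -4.36; fold change = 2^4.36 = 20.535
Cdk11: ΔΔCt = (27.71−22.28) − (21.70−21.76) = 5.43 − (-0.06) = 5.49; fold change = 2^-5.49 = 0.022
Cdk11 has the largest |ΔΔCt| = 5.49.

0.022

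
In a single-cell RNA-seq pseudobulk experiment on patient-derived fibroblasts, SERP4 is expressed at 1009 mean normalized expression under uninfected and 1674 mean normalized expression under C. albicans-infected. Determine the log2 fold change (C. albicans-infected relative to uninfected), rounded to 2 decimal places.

Fold change = 1674 / 1009 = 1.6591
log2(1.6591) = 0.730

0.73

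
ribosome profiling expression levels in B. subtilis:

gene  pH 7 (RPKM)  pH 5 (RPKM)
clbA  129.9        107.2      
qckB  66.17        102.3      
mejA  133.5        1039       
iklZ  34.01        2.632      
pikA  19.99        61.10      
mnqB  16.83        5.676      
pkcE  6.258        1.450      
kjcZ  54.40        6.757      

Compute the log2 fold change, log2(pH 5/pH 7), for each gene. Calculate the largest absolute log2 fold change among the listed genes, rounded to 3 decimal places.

3.692

log2(107.2/129.9) = -0.277  (clbA)
log2(102.3/66.17) = 0.629  (qckB)
log2(1039/133.5) = 2.960  (mejA)
log2(2.632/34.01) = -3.692  (iklZ)
log2(61.10/19.99) = 1.612  (pikA)
log2(5.676/16.83) = -1.568  (mnqB)
log2(1.450/6.258) = -2.110  (pkcE)
log2(6.757/54.40) = -3.009  (kjcZ)
The largest magnitude belongs to iklZ.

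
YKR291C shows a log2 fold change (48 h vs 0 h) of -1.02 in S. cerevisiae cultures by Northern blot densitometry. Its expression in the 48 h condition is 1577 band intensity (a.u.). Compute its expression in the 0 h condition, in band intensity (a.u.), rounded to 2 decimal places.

3198.03

Fold change = 2^(-1.02) = 0.4931
0 h expression = 1577 / 0.4931 = 3198.03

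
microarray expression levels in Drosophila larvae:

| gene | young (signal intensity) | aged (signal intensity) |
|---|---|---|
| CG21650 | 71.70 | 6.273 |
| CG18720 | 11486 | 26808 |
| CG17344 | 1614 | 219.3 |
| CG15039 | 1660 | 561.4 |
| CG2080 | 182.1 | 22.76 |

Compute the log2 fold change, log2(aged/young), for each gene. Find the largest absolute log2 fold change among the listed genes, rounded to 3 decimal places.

3.515

log2(6.273/71.70) = -3.515  (CG21650)
log2(26808/11486) = 1.223  (CG18720)
log2(219.3/1614) = -2.880  (CG17344)
log2(561.4/1660) = -1.564  (CG15039)
log2(22.76/182.1) = -3.000  (CG2080)
The largest magnitude belongs to CG21650.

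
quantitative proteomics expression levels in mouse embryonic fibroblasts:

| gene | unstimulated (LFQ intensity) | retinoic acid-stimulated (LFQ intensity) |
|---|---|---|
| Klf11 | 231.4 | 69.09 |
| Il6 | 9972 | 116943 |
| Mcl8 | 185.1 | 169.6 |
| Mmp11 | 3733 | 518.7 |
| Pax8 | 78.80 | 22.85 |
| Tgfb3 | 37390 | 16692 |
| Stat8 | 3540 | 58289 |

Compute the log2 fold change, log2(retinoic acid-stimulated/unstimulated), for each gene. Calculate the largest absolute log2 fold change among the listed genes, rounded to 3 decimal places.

4.041

log2(69.09/231.4) = -1.744  (Klf11)
log2(116943/9972) = 3.552  (Il6)
log2(169.6/185.1) = -0.126  (Mcl8)
log2(518.7/3733) = -2.847  (Mmp11)
log2(22.85/78.80) = -1.786  (Pax8)
log2(16692/37390) = -1.163  (Tgfb3)
log2(58289/3540) = 4.041  (Stat8)
The largest magnitude belongs to Stat8.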